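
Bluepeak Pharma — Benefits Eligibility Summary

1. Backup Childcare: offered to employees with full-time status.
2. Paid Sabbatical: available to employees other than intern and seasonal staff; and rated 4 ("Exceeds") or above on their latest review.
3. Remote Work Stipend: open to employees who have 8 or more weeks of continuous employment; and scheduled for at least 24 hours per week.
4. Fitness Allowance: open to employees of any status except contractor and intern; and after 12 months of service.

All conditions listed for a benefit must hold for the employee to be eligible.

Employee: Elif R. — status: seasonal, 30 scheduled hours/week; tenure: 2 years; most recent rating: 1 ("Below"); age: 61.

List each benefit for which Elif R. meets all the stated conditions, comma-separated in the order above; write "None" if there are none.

Backup Childcare — status seasonal ✗ (requires full-time) → not eligible.
Paid Sabbatical — status seasonal ✗ (excluded) → not eligible.
Remote Work Stipend — service 2 years ≥ 8 weeks (≈56 days) ✓; 30 hrs/wk ≥ 24 ✓ → eligible.
Fitness Allowance — status seasonal ✓ (not excluded); service 2 years ≥ 12 months (≈360 days) ✓ → eligible.

Remote Work Stipend, Fitness Allowance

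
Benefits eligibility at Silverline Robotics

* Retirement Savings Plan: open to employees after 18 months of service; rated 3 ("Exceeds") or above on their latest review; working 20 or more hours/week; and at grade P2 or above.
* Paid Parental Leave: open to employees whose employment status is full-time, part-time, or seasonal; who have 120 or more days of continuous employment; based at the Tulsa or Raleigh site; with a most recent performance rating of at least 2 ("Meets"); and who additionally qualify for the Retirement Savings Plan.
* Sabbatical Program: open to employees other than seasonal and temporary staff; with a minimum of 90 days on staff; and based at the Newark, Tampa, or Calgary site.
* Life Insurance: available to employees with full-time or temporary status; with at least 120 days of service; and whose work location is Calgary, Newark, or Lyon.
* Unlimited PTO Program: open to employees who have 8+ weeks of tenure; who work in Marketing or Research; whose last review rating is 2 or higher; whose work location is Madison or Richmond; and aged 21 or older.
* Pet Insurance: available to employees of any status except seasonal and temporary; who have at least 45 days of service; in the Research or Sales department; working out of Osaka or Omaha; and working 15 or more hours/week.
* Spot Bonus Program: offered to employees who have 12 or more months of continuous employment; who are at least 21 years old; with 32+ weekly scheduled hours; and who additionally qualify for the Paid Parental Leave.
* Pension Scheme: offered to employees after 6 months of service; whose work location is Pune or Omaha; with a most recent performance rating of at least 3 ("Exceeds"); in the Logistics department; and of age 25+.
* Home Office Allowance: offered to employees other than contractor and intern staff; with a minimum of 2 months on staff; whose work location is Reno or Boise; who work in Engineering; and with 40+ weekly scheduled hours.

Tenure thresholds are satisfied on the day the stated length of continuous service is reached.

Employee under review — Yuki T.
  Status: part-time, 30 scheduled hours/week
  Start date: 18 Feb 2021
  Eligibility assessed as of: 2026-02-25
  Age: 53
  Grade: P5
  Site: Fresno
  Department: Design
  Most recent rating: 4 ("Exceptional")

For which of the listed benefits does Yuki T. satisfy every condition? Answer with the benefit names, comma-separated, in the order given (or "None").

Service from 18 Feb 2021 to 2026-02-25: 1833 days.
Retirement Savings Plan — service 1833 days ≥ 18 months (≈540 days) ✓; rating 4 ≥ 3 ✓; 30 hrs/wk ≥ 20 ✓; grade P5 ≥ P2 ✓ → eligible.
Paid Parental Leave — status part-time ✓; service 1833 days ≥ 120 days ✓; site Fresno ✗ (not Tulsa or Raleigh) → not eligible.
Sabbatical Program — status part-time ✓ (not excluded); service 1833 days ≥ 90 days ✓; site Fresno ✗ (not Newark, Tampa, or Calgary) → not eligible.
Life Insurance — status part-time ✗ (requires full-time or temporary) → not eligible.
Unlimited PTO Program — service 1833 days ≥ 8 weeks (≈56 days) ✓; dept Design ✗ → not eligible.
Pet Insurance — status part-time ✓ (not excluded); service 1833 days ≥ 45 days ✓; dept Design ✗ → not eligible.
Spot Bonus Program — service 1833 days ≥ 12 months (≈360 days) ✓; age 53 ≥ 21 ✓; 30 hrs/wk < 32 ✗ → not eligible.
Pension Scheme — service 1833 days ≥ 6 months (≈180 days) ✓; site Fresno ✗ (not Pune or Omaha) → not eligible.
Home Office Allowance — status part-time ✓ (not excluded); service 1833 days ≥ 2 months (≈60 days) ✓; site Fresno ✗ (not Reno or Boise) → not eligible.

Retirement Savings Plan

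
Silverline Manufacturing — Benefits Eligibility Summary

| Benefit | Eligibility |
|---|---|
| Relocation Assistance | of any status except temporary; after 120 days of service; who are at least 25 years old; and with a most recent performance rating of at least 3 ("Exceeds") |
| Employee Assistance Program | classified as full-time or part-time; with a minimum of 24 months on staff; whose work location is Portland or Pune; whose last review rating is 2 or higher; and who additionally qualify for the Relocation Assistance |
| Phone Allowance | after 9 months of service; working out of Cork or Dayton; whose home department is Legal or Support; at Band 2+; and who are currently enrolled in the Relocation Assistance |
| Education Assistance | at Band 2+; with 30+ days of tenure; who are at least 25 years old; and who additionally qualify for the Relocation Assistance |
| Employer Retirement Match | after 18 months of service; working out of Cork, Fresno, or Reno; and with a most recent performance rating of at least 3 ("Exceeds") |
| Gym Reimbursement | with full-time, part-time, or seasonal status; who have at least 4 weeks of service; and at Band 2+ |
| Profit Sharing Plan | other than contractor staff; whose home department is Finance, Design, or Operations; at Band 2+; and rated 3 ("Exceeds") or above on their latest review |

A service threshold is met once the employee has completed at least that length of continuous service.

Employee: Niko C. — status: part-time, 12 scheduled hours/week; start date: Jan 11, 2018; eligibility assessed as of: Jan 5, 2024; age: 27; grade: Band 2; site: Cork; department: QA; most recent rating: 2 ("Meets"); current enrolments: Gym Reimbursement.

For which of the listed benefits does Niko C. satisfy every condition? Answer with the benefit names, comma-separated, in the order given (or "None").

Gym Reimbursement

Service from Jan 11, 2018 to Jan 5, 2024: 2185 days.
Relocation Assistance — status part-time ✓ (not excluded); service 2185 days ≥ 120 days ✓; age 27 ≥ 25 ✓; rating 2 < 3 ✗ → not eligible.
Employee Assistance Program — status part-time ✓; service 2185 days ≥ 24 months (≈720 days) ✓; site Cork ✗ (not Portland or Pune) → not eligible.
Phone Allowance — service 2185 days ≥ 9 months (≈270 days) ✓; site Cork ✓; dept QA ✗ → not eligible.
Education Assistance — grade Band 2 ≥ Band 2 ✓; service 2185 days ≥ 30 days ✓; age 27 ≥ 25 ✓; not eligible for Relocation Assistance ✗ → not eligible.
Employer Retirement Match — service 2185 days ≥ 18 months (≈540 days) ✓; site Cork ✓; rating 2 < 3 ✗ → not eligible.
Gym Reimbursement — status part-time ✓; service 2185 days ≥ 4 weeks (≈28 days) ✓; grade Band 2 ≥ Band 2 ✓ → eligible.
Profit Sharing Plan — status part-time ✓ (not excluded); dept QA ✗ → not eligible.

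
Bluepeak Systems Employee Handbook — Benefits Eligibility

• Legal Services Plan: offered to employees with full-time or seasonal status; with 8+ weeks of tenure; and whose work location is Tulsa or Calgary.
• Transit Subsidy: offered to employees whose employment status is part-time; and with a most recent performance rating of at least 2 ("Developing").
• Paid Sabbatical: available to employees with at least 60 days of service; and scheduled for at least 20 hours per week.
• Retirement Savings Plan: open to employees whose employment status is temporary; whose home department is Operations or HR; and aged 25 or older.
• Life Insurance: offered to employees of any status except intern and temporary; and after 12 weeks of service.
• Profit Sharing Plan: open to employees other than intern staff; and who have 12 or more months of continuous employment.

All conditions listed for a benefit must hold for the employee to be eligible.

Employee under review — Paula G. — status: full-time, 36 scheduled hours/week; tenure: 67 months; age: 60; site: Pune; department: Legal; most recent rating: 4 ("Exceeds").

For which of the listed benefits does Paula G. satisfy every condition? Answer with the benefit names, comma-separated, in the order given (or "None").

Paid Sabbatical, Life Insurance, Profit Sharing Plan

Legal Services Plan — status full-time ✓; service 67 months ≥ 8 weeks (≈56 days) ✓; site Pune ✗ (not Tulsa or Calgary) → not eligible.
Transit Subsidy — status full-time ✗ (requires part-time) → not eligible.
Paid Sabbatical — service 67 months ≥ 60 days ✓; 36 hrs/wk ≥ 20 ✓ → eligible.
Retirement Savings Plan — status full-time ✗ (requires temporary) → not eligible.
Life Insurance — status full-time ✓ (not excluded); service 67 months ≥ 12 weeks (≈84 days) ✓ → eligible.
Profit Sharing Plan — status full-time ✓ (not excluded); service 67 months ≥ 12 months ✓ → eligible.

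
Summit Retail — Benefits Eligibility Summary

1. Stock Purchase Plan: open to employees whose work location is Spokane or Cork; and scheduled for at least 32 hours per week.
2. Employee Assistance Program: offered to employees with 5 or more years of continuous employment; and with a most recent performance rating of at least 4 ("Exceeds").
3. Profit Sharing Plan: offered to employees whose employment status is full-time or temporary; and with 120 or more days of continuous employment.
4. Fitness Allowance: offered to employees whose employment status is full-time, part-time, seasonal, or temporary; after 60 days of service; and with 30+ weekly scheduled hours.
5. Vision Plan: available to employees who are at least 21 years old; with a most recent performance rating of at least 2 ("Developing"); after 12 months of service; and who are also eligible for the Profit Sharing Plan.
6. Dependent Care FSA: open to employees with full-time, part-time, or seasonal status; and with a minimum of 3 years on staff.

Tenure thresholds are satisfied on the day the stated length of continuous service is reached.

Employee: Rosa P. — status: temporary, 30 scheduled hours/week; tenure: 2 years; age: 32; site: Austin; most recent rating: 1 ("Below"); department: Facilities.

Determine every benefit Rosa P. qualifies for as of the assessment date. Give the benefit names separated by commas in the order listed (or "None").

Profit Sharing Plan, Fitness Allowance

Stock Purchase Plan — site Austin ✗ (not Spokane or Cork) → not eligible.
Employee Assistance Program — service 2 years < 5 years ✗ → not eligible.
Profit Sharing Plan — status temporary ✓; service 2 years ≥ 120 days ✓ → eligible.
Fitness Allowance — status temporary ✓; service 2 years ≥ 60 days ✓; 30 hrs/wk ≥ 30 ✓ → eligible.
Vision Plan — age 32 ≥ 21 ✓; rating 1 < 2 ✗ → not eligible.
Dependent Care FSA — status temporary ✗ (requires full-time, part-time, or seasonal) → not eligible.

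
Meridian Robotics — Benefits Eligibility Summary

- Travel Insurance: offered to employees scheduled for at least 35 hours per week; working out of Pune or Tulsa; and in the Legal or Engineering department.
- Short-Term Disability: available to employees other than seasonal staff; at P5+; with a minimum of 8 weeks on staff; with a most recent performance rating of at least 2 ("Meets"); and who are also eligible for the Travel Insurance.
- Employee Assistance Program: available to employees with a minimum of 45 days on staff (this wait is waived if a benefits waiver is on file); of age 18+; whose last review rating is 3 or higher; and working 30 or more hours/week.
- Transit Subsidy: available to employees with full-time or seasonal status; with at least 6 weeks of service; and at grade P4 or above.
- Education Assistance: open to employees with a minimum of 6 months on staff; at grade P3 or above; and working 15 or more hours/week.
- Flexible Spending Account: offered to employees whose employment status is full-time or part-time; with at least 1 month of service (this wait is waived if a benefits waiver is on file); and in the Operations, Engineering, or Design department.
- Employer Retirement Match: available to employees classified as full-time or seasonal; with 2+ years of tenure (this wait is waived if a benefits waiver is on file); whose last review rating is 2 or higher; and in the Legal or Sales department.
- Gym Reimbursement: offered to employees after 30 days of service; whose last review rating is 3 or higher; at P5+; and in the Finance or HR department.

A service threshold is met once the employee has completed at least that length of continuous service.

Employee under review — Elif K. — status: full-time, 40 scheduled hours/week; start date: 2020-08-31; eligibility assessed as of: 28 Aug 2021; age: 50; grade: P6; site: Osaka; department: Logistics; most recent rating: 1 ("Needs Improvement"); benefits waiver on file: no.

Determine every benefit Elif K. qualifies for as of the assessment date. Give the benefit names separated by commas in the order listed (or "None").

Service from 2020-08-31 to 28 Aug 2021: 362 days.
Travel Insurance — 40 hrs/wk ≥ 35 ✓; site Osaka ✗ (not Pune or Tulsa) → not eligible.
Short-Term Disability — status full-time ✓ (not excluded); grade P6 ≥ P5 ✓; service 362 days ≥ 8 weeks (≈56 days) ✓; rating 1 < 2 ✗ → not eligible.
Employee Assistance Program — no waiver, service 362 days ≥ 45 days ✓; age 50 ≥ 18 ✓; rating 1 < 3 ✗ → not eligible.
Transit Subsidy — status full-time ✓; service 362 days ≥ 6 weeks (≈42 days) ✓; grade P6 ≥ P4 ✓ → eligible.
Education Assistance — service 362 days ≥ 6 months (≈180 days) ✓; grade P6 ≥ P3 ✓; 40 hrs/wk ≥ 15 ✓ → eligible.
Flexible Spending Account — status full-time ✓; no waiver, service 362 days ≥ 1 month (≈30 days) ✓; dept Logistics ✗ → not eligible.
Employer Retirement Match — status full-time ✓; no waiver, service 362 days < 2 years (≈730 days) ✗ → not eligible.
Gym Reimbursement — service 362 days ≥ 30 days ✓; rating 1 < 3 ✗ → not eligible.

Transit Subsidy, Education Assistance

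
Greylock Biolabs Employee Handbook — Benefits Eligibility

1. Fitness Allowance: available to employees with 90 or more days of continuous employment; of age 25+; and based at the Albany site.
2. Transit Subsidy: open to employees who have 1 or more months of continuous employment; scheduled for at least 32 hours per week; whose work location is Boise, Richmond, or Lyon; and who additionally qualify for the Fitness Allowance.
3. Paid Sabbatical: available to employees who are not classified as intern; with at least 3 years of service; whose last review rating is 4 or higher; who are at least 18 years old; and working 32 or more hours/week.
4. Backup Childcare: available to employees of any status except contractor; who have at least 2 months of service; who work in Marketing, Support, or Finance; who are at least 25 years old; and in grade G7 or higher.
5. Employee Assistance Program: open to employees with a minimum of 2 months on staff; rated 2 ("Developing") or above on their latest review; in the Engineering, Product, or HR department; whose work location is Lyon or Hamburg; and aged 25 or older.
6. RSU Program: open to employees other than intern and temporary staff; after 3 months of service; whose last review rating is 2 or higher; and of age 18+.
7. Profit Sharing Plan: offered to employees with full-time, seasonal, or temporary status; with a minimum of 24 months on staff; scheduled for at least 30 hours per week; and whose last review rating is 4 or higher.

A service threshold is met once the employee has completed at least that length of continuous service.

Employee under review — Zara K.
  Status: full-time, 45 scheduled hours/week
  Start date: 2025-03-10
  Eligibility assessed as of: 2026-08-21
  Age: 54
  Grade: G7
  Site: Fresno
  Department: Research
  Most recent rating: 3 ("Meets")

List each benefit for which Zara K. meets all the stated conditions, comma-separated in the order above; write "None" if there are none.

RSU Program

Service from 2025-03-10 to 2026-08-21: 529 days.
Fitness Allowance — service 529 days ≥ 90 days ✓; age 54 ≥ 25 ✓; site Fresno ✗ (not Albany) → not eligible.
Transit Subsidy — service 529 days ≥ 1 month (≈30 days) ✓; 45 hrs/wk ≥ 32 ✓; site Fresno ✗ (not Boise, Richmond, or Lyon) → not eligible.
Paid Sabbatical — status full-time ✓ (not excluded); service 529 days < 3 years (≈1095 days) ✗ → not eligible.
Backup Childcare — status full-time ✓ (not excluded); service 529 days ≥ 2 months (≈60 days) ✓; dept Research ✗ → not eligible.
Employee Assistance Program — service 529 days ≥ 2 months (≈60 days) ✓; rating 3 ≥ 2 ✓; dept Research ✗ → not eligible.
RSU Program — status full-time ✓ (not excluded); service 529 days ≥ 3 months (≈90 days) ✓; rating 3 ≥ 2 ✓; age 54 ≥ 18 ✓ → eligible.
Profit Sharing Plan — status full-time ✓; service 529 days < 24 months (≈720 days) ✗ → not eligible.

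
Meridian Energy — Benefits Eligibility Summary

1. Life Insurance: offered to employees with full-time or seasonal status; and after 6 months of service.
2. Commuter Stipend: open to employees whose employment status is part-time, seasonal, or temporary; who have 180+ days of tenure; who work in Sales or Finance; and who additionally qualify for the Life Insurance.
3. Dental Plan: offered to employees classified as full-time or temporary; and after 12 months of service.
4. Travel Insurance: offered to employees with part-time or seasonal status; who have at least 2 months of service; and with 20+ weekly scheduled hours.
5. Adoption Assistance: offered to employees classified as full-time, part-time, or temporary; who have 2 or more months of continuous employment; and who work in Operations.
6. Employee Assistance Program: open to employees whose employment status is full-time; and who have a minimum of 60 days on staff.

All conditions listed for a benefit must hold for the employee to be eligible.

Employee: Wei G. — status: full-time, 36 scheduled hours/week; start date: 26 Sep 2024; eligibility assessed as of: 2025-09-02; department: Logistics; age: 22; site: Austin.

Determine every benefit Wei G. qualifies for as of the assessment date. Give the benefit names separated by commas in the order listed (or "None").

Life Insurance, Employee Assistance Program

Service from 26 Sep 2024 to 2025-09-02: 341 days.
Life Insurance — status full-time ✓; service 341 days ≥ 6 months (≈180 days) ✓ → eligible.
Commuter Stipend — status full-time ✗ (requires part-time, seasonal, or temporary) → not eligible.
Dental Plan — status full-time ✓; service 341 days < 12 months (≈360 days) ✗ → not eligible.
Travel Insurance — status full-time ✗ (requires part-time or seasonal) → not eligible.
Adoption Assistance — status full-time ✓; service 341 days ≥ 2 months (≈60 days) ✓; dept Logistics ✗ → not eligible.
Employee Assistance Program — status full-time ✓; service 341 days ≥ 60 days ✓ → eligible.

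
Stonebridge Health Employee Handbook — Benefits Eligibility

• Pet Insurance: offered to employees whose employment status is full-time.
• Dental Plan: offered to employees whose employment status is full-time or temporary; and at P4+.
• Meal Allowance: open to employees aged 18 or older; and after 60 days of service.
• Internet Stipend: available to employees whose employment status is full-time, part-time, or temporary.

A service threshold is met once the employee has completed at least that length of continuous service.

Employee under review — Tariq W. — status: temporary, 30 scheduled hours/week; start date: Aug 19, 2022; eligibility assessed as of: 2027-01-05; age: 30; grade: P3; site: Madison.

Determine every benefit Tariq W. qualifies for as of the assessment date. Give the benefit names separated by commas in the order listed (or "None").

Service from Aug 19, 2022 to 2027-01-05: 1600 days.
Pet Insurance — status temporary ✗ (requires full-time) → not eligible.
Dental Plan — status temporary ✓; grade P3 < P4 ✗ → not eligible.
Meal Allowance — age 30 ≥ 18 ✓; service 1600 days ≥ 60 days ✓ → eligible.
Internet Stipend — status temporary ✓ → eligible.

Meal Allowance, Internet Stipend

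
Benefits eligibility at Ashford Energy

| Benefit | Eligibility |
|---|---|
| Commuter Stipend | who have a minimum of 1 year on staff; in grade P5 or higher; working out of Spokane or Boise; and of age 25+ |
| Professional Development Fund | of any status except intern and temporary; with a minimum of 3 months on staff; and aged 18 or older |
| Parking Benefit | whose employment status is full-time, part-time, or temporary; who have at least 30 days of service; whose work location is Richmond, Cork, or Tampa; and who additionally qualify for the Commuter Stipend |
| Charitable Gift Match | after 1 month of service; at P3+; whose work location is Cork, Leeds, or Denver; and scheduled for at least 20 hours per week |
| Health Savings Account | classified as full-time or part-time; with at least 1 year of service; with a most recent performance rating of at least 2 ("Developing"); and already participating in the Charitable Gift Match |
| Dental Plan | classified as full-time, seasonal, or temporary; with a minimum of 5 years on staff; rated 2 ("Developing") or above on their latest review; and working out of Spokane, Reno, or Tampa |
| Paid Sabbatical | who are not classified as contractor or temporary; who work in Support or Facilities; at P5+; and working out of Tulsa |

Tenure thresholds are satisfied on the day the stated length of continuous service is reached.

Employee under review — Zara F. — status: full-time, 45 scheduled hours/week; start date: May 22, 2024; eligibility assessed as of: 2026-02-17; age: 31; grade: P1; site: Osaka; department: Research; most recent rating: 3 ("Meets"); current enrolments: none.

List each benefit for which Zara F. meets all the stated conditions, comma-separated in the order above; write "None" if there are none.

Service from May 22, 2024 to 2026-02-17: 636 days.
Commuter Stipend — service 636 days ≥ 1 year (≈365 days) ✓; grade P1 < P5 ✗ → not eligible.
Professional Development Fund — status full-time ✓ (not excluded); service 636 days ≥ 3 months (≈90 days) ✓; age 31 ≥ 18 ✓ → eligible.
Parking Benefit — status full-time ✓; service 636 days ≥ 30 days ✓; site Osaka ✗ (not Richmond, Cork, or Tampa) → not eligible.
Charitable Gift Match — service 636 days ≥ 1 month (≈30 days) ✓; grade P1 < P3 ✗ → not eligible.
Health Savings Account — status full-time ✓; service 636 days ≥ 1 year (≈365 days) ✓; rating 3 ≥ 2 ✓; not enrolled in Charitable Gift Match ✗ → not eligible.
Dental Plan — status full-time ✓; service 636 days < 5 years (≈1825 days) ✗ → not eligible.
Paid Sabbatical — status full-time ✓ (not excluded); dept Research ✗ → not eligible.

Professional Development Fund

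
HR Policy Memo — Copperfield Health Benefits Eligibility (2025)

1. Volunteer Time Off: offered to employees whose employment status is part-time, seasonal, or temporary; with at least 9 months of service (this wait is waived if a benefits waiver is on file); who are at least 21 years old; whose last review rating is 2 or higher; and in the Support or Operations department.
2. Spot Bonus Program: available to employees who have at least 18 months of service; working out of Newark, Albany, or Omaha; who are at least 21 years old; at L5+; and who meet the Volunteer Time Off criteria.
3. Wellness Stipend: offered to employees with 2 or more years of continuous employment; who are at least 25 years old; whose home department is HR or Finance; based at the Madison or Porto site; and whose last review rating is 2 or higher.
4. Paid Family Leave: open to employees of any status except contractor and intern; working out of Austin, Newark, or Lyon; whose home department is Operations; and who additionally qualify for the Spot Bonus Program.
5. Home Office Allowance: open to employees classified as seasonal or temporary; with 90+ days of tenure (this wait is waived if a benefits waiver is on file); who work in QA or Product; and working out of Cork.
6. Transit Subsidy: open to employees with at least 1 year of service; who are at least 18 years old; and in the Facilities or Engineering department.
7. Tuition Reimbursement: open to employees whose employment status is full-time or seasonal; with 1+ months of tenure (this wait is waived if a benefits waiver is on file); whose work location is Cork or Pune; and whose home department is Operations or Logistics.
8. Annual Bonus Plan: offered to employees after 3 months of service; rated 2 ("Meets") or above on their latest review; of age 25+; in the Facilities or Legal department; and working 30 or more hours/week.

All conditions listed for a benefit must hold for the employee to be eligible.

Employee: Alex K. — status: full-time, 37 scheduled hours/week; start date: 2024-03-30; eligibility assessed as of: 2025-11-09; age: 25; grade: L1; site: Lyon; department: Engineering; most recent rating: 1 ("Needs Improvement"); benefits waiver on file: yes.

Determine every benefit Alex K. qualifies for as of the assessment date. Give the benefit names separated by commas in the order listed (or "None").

Transit Subsidy

Service from 2024-03-30 to 2025-11-09: 589 days.
Volunteer Time Off — status full-time ✗ (requires part-time, seasonal, or temporary) → not eligible.
Spot Bonus Program — service 589 days ≥ 18 months (≈540 days) ✓; site Lyon ✗ (not Newark, Albany, or Omaha) → not eligible.
Wellness Stipend — service 589 days < 2 years (≈730 days) ✗ → not eligible.
Paid Family Leave — status full-time ✓ (not excluded); site Lyon ✓; dept Engineering ✗ → not eligible.
Home Office Allowance — status full-time ✗ (requires seasonal or temporary) → not eligible.
Transit Subsidy — service 589 days ≥ 1 year (≈365 days) ✓; age 25 ≥ 18 ✓; dept Engineering ✓ → eligible.
Tuition Reimbursement — status full-time ✓; benefits waiver on file ✓; site Lyon ✗ (not Cork or Pune) → not eligible.
Annual Bonus Plan — service 589 days ≥ 3 months (≈90 days) ✓; rating 1 < 2 ✗ → not eligible.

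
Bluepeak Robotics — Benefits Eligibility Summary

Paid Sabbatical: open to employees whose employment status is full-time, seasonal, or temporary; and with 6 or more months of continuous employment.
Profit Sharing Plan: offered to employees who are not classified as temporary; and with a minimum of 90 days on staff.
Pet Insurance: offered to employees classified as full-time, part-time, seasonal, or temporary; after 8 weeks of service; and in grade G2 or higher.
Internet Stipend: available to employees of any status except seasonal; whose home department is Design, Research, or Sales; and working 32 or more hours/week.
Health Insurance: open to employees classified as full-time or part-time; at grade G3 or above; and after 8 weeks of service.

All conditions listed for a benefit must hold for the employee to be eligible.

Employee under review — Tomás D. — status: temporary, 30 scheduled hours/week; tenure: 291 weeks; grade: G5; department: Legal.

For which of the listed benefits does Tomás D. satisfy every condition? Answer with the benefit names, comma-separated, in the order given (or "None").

Paid Sabbatical — status temporary ✓; service 291 weeks ≥ 6 months (≈180 days) ✓ → eligible.
Profit Sharing Plan — status temporary ✗ (excluded) → not eligible.
Pet Insurance — status temporary ✓; service 291 weeks ≥ 8 weeks ✓; grade G5 ≥ G2 ✓ → eligible.
Internet Stipend — status temporary ✓ (not excluded); dept Legal ✗ → not eligible.
Health Insurance — status temporary ✗ (requires full-time or part-time) → not eligible.

Paid Sabbatical, Pet Insurance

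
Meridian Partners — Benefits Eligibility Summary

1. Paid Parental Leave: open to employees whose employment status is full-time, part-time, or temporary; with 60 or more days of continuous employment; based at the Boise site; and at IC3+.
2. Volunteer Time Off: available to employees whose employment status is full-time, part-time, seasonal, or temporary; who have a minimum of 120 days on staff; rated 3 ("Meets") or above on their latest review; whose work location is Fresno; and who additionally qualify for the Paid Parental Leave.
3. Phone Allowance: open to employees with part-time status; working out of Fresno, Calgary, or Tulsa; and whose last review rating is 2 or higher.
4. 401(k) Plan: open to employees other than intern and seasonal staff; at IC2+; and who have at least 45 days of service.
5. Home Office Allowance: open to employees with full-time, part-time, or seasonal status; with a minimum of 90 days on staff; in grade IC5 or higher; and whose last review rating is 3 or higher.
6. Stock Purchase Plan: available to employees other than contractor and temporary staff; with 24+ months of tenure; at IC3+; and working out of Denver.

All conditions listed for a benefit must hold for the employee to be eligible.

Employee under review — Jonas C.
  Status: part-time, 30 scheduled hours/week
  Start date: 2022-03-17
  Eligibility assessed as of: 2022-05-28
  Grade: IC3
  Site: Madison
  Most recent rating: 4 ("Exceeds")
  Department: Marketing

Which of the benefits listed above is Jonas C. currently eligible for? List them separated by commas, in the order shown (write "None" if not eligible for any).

Service from 2022-03-17 to 2022-05-28: 72 days.
Paid Parental Leave — status part-time ✓; service 72 days ≥ 60 days ✓; site Madison ✗ (not Boise) → not eligible.
Volunteer Time Off — status part-time ✓; service 72 days < 120 days ✗ → not eligible.
Phone Allowance — status part-time ✓; site Madison ✗ (not Fresno, Calgary, or Tulsa) → not eligible.
401(k) Plan — status part-time ✓ (not excluded); grade IC3 ≥ IC2 ✓; service 72 days ≥ 45 days ✓ → eligible.
Home Office Allowance — status part-time ✓; service 72 days < 90 days ✗ → not eligible.
Stock Purchase Plan — status part-time ✓ (not excluded); service 72 days < 24 months (≈720 days) ✗ → not eligible.

401(k) Plan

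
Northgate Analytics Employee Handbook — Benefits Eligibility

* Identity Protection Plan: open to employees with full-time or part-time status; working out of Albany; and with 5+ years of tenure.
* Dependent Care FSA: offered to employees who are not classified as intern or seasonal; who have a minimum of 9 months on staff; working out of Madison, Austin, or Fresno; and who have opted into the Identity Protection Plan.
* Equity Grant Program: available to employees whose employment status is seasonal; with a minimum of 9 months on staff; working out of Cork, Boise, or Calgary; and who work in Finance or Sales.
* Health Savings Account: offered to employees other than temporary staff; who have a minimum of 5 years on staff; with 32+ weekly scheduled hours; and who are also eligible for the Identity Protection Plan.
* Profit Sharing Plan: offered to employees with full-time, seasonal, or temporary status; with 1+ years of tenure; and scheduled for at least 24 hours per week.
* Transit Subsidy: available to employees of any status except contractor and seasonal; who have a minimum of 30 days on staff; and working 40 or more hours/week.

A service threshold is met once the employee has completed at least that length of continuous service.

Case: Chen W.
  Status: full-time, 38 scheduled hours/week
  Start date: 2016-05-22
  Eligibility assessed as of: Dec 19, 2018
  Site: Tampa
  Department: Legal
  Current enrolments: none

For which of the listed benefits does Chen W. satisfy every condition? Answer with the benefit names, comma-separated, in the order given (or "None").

Profit Sharing Plan

Service from 2016-05-22 to Dec 19, 2018: 941 days.
Identity Protection Plan — status full-time ✓; site Tampa ✗ (not Albany) → not eligible.
Dependent Care FSA — status full-time ✓ (not excluded); service 941 days ≥ 9 months (≈270 days) ✓; site Tampa ✗ (not Madison, Austin, or Fresno) → not eligible.
Equity Grant Program — status full-time ✗ (requires seasonal) → not eligible.
Health Savings Account — status full-time ✓ (not excluded); service 941 days < 5 years (≈1825 days) ✗ → not eligible.
Profit Sharing Plan — status full-time ✓; service 941 days ≥ 1 year (≈365 days) ✓; 38 hrs/wk ≥ 24 ✓ → eligible.
Transit Subsidy — status full-time ✓ (not excluded); service 941 days ≥ 30 days ✓; 38 hrs/wk < 40 ✗ → not eligible.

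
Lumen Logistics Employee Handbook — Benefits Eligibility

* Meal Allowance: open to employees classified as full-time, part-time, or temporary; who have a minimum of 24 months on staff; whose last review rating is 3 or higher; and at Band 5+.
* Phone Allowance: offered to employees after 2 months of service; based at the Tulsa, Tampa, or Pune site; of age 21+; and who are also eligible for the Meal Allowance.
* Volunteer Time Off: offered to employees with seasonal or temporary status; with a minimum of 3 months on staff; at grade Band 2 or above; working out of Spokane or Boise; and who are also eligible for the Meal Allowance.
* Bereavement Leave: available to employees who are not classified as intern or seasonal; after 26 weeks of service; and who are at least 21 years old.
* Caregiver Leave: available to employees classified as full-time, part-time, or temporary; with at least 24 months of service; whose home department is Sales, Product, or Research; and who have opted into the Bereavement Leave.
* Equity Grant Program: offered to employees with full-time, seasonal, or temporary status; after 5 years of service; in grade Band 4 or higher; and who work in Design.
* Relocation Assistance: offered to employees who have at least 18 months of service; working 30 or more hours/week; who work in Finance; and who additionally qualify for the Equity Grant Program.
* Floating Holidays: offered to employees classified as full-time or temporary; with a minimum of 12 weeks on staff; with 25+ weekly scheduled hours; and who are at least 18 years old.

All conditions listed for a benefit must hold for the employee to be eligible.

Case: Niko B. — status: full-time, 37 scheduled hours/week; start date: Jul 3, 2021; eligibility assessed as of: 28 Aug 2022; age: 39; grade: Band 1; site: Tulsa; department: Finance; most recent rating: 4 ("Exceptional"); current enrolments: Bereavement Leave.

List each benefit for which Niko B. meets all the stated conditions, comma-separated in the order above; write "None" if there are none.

Bereavement Leave, Floating Holidays

Service from Jul 3, 2021 to 28 Aug 2022: 421 days.
Meal Allowance — status full-time ✓; service 421 days < 24 months (≈720 days) ✗ → not eligible.
Phone Allowance — service 421 days ≥ 2 months (≈60 days) ✓; site Tulsa ✓; age 39 ≥ 21 ✓; not eligible for Meal Allowance ✗ → not eligible.
Volunteer Time Off — status full-time ✗ (requires seasonal or temporary) → not eligible.
Bereavement Leave — status full-time ✓ (not excluded); service 421 days ≥ 26 weeks (≈182 days) ✓; age 39 ≥ 21 ✓ → eligible.
Caregiver Leave — status full-time ✓; service 421 days < 24 months (≈720 days) ✗ → not eligible.
Equity Grant Program — status full-time ✓; service 421 days < 5 years (≈1825 days) ✗ → not eligible.
Relocation Assistance — service 421 days < 18 months (≈540 days) ✗ → not eligible.
Floating Holidays — status full-time ✓; service 421 days ≥ 12 weeks (≈84 days) ✓; 37 hrs/wk ≥ 25 ✓; age 39 ≥ 18 ✓ → eligible.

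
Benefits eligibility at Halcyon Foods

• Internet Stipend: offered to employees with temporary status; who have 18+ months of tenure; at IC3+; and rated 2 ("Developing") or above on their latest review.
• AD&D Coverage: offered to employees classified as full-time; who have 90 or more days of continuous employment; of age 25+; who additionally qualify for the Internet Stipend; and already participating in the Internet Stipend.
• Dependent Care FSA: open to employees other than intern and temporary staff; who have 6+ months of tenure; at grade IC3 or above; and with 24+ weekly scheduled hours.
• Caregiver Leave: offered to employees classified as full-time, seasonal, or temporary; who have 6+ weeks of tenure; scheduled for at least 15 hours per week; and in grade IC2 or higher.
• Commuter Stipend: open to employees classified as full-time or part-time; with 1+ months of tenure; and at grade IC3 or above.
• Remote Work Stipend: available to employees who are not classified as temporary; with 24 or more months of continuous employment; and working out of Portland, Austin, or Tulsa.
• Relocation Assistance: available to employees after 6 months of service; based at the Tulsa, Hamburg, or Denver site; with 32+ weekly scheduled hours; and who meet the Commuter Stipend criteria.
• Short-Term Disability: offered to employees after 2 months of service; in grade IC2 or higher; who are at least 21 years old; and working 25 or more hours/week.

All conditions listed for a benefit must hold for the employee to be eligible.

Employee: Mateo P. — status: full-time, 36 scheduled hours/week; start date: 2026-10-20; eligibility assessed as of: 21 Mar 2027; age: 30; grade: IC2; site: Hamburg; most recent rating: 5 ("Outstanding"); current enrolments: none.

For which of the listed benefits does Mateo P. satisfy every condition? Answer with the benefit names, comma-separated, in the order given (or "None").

Service from 2026-10-20 to 21 Mar 2027: 152 days.
Internet Stipend — status full-time ✗ (requires temporary) → not eligible.
AD&D Coverage — status full-time ✓; service 152 days ≥ 90 days ✓; age 30 ≥ 25 ✓; not eligible for Internet Stipend ✗ → not eligible.
Dependent Care FSA — status full-time ✓ (not excluded); service 152 days < 6 months (≈180 days) ✗ → not eligible.
Caregiver Leave — status full-time ✓; service 152 days ≥ 6 weeks (≈42 days) ✓; 36 hrs/wk ≥ 15 ✓; grade IC2 ≥ IC2 ✓ → eligible.
Commuter Stipend — status full-time ✓; service 152 days ≥ 1 month (≈30 days) ✓; grade IC2 < IC3 ✗ → not eligible.
Remote Work Stipend — status full-time ✓ (not excluded); service 152 days < 24 months (≈720 days) ✗ → not eligible.
Relocation Assistance — service 152 days < 6 months (≈180 days) ✗ → not eligible.
Short-Term Disability — service 152 days ≥ 2 months (≈60 days) ✓; grade IC2 ≥ IC2 ✓; age 30 ≥ 21 ✓; 36 hrs/wk ≥ 25 ✓ → eligible.

Caregiver Leave, Short-Term Disability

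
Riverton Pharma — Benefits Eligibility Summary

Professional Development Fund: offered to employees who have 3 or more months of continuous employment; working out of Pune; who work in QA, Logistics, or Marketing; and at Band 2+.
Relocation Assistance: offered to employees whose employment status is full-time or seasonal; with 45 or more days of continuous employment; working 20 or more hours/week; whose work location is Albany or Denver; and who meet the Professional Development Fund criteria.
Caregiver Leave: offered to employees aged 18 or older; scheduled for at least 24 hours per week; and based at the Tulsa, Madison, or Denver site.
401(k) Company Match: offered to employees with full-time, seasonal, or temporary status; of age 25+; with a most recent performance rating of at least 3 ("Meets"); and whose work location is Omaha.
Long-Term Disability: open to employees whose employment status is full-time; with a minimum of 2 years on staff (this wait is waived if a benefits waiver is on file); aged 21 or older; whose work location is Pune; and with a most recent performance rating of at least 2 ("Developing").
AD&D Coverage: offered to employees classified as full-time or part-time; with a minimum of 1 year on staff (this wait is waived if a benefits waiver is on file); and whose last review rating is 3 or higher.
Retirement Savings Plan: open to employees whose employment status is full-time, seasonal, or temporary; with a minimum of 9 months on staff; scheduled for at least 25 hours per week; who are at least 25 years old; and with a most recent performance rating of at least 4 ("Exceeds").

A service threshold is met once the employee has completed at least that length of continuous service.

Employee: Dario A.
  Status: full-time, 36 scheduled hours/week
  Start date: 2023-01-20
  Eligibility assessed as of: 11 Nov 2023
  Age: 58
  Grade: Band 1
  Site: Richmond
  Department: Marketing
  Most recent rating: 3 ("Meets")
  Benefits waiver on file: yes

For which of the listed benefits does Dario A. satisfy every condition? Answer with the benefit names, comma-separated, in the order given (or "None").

AD&D Coverage

Service from 2023-01-20 to 11 Nov 2023: 295 days.
Professional Development Fund — service 295 days ≥ 3 months (≈90 days) ✓; site Richmond ✗ (not Pune) → not eligible.
Relocation Assistance — status full-time ✓; service 295 days ≥ 45 days ✓; 36 hrs/wk ≥ 20 ✓; site Richmond ✗ (not Albany or Denver) → not eligible.
Caregiver Leave — age 58 ≥ 18 ✓; 36 hrs/wk ≥ 24 ✓; site Richmond ✗ (not Tulsa, Madison, or Denver) → not eligible.
401(k) Company Match — status full-time ✓; age 58 ≥ 25 ✓; rating 3 ≥ 3 ✓; site Richmond ✗ (not Omaha) → not eligible.
Long-Term Disability — status full-time ✓; benefits waiver on file ✓; age 58 ≥ 21 ✓; site Richmond ✗ (not Pune) → not eligible.
AD&D Coverage — status full-time ✓; benefits waiver on file ✓; rating 3 ≥ 3 ✓ → eligible.
Retirement Savings Plan — status full-time ✓; service 295 days ≥ 9 months (≈270 days) ✓; 36 hrs/wk ≥ 25 ✓; age 58 ≥ 25 ✓; rating 3 < 4 ✗ → not eligible.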